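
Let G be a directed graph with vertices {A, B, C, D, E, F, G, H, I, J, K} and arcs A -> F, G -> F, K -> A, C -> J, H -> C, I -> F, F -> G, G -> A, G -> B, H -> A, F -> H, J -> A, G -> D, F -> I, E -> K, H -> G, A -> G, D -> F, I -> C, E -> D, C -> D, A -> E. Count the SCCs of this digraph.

2

{A, C, D, E, F, G, H, I, J, K} are all mutually reachable — one SCC of size 10.
{B} is an SCC by itself.
That gives 2 strongly connected components.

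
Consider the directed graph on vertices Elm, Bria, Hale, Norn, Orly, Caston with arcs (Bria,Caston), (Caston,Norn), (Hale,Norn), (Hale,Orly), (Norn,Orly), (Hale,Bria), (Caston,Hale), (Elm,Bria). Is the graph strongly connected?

No

There is no directed path from Bria to Elm, so the graph is not strongly connected.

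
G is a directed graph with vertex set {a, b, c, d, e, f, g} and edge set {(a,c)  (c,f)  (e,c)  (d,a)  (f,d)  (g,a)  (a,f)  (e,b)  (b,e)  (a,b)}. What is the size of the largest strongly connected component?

6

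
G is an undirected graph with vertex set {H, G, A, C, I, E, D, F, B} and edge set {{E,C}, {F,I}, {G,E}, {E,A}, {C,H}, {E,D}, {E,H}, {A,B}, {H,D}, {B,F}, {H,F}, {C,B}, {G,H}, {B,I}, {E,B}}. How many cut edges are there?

The edges on the cycle G-E-C-H-G are not bridges since each lies on that cycle.
Every edge lies on some cycle, so there are no bridges.

0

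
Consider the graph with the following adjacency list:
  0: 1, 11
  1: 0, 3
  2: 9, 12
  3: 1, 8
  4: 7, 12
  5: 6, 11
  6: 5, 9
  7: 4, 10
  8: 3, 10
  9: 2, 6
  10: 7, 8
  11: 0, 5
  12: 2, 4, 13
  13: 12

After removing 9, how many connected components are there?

With 9 gone, the remaining components are: {0, 1, 2, 3, 4, 5, 6, 7, 8, 10, 11, 12, 13}.
That is 1 component.

1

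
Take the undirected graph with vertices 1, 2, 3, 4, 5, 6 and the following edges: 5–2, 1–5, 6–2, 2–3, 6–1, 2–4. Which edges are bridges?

The edges on the cycle 6-1-5-2-6 are not bridges since each lies on that cycle.
But removing 2–4 disconnects 2 from 4; removing 2–3 disconnects 2 from 3 — these are bridges.

2-3, 2-4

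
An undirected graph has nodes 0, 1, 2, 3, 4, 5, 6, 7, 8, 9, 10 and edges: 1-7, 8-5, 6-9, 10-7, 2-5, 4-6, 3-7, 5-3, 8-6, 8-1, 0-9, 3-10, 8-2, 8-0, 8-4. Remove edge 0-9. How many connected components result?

1

0 and 9 are still connected via 0-8-6-9, so the component count stays at 1.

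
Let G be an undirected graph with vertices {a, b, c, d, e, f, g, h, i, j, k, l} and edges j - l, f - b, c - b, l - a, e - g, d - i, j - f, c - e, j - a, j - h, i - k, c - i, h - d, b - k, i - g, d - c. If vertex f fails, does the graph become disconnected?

Deleting f leaves 1 component (was 1) (its neighbors b, j remain connected to each other), so f is not a cut vertex.

No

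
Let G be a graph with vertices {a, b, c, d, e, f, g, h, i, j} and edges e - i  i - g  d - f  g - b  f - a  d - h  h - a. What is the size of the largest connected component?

j is isolated — a component by itself.
c is isolated — a component by itself.
Starting from b we can reach b, e, g, i. That is one component of size 4.
Starting from a we can reach a, d, f, h. That is one component of size 4.
The largest has 4 vertices.

4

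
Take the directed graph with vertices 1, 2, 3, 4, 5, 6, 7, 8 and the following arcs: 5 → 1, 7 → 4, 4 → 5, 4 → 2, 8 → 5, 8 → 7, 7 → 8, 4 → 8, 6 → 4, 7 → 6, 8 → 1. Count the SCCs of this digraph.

5

{4, 6, 7, 8} are all mutually reachable — one SCC of size 4.
{3} is an SCC by itself.
{1} is an SCC by itself.
{2} is an SCC by itself.
{5} is an SCC by itself.
That gives 5 strongly connected components.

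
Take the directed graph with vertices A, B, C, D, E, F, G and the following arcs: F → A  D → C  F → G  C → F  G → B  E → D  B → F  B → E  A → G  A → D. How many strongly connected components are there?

1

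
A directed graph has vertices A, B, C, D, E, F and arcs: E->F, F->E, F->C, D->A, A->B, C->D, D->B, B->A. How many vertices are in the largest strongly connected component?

{A, B} are all mutually reachable — one SCC of size 2.
{E, F} are all mutually reachable — one SCC of size 2.
{C} is an SCC by itself.
{D} is an SCC by itself.
The largest has 2 vertices.

2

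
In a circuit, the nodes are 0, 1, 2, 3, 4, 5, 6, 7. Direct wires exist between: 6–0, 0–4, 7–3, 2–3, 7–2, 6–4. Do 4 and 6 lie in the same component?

Yes

From 4 we can reach 0, 4, 6, which includes 6.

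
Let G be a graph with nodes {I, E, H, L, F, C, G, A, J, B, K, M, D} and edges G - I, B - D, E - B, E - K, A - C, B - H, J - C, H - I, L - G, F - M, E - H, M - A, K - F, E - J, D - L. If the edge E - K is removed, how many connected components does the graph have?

1

E and K are still connected via E-J-C-A-M-F-K, so the component count stays at 1.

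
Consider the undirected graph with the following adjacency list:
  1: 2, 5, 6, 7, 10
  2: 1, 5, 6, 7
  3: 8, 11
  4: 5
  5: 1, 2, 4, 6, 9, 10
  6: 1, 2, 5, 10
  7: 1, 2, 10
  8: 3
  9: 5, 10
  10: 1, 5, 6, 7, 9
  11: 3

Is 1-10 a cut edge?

No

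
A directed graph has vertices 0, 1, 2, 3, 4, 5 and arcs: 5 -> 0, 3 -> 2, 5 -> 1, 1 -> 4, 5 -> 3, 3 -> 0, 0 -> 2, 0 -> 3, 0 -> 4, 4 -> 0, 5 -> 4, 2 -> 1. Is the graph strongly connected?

No

There is no directed path from 0 to 5, so the graph is not strongly connected.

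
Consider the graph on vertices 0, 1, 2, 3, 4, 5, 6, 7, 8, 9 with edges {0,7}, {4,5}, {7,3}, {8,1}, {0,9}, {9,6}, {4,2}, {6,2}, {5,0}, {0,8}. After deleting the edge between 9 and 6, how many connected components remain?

1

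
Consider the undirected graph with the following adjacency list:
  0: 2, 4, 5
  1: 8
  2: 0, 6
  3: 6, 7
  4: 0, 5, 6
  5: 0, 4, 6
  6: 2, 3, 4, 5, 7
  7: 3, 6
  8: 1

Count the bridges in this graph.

The edges on the cycle 6-7-3-6 are not bridges since each lies on that cycle.
But removing 1-8 disconnects 1 from 8 — this is a bridge.

1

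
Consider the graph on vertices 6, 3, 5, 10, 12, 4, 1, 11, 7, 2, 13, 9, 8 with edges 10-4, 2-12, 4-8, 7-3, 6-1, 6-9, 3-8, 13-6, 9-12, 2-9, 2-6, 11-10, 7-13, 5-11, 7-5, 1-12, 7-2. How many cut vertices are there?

1

Removing 7 increases the component count from 1 to 2, so 7 is a cut vertex.
By contrast removing 9 leaves 1 component; it is not a cut vertex. No other vertex is a cut vertex either.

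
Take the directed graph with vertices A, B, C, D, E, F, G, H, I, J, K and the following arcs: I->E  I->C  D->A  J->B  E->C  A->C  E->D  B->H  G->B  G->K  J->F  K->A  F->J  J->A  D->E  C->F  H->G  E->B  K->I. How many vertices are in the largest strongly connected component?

11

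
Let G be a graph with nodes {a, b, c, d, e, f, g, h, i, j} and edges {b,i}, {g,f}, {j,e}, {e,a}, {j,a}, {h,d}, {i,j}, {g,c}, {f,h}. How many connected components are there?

2

Starting from c we can reach c, d, f, g, h. That is one component of size 5.
Starting from a we can reach a, b, e, i, j. That is one component of size 5.
Total: 2 components.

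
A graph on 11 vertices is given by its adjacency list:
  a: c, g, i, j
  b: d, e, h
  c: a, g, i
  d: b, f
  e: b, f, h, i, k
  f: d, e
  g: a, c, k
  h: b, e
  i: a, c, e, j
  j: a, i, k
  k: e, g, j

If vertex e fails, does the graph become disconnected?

Deleting e raises the number of components from 1 to 2, so e is a cut vertex.

Yes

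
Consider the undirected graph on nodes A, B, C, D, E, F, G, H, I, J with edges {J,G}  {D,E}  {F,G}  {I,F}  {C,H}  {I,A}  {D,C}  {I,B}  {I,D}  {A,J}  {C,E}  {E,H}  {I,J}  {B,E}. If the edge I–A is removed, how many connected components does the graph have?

1

I and A are still connected via I-J-A, so the component count stays at 1.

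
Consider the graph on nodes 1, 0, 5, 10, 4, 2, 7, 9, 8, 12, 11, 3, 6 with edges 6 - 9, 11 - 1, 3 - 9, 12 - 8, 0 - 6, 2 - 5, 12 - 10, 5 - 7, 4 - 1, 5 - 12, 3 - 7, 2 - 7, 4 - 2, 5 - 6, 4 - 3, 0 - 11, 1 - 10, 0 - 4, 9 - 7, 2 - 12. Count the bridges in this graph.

1

The edges on the cycle 0-4-2-5-12-10-1-11-0 are not bridges since each lies on that cycle.
But removing 12 - 8 disconnects 12 from 8 — this is a bridge.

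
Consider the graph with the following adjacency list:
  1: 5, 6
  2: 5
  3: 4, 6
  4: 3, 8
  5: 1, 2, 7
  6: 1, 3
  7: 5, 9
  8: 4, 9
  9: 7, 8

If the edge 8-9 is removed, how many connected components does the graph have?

1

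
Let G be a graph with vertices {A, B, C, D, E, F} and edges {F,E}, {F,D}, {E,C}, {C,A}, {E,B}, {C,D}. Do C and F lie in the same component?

From C we can reach A, B, C, D, E, F, which includes F.

Yes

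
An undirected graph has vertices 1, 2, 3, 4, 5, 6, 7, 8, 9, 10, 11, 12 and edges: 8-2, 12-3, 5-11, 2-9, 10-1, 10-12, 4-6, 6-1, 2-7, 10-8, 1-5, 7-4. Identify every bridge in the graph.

1-5, 10-12, 11-5, 12-3, 2-9

The edges on the cycle 10-8-2-7-4-6-1-10 are not bridges since each lies on that cycle.
But removing 12-3 disconnects 12 from 3; removing 2-9 disconnects 2 from 9; removing 1-5 disconnects 1 from 5; removing 11-5 disconnects 11 from 5 — these are bridges.
In total 5 edges are bridges.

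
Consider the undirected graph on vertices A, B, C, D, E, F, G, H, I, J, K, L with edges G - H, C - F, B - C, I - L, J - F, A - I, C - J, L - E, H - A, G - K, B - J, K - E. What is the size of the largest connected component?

7

D is isolated — a component by itself.
Starting from B we can reach B, C, F, J. That is one component of size 4.
Starting from A we can reach A, E, G, H, I, K, L. That is one component of size 7.
The largest has 7 vertices.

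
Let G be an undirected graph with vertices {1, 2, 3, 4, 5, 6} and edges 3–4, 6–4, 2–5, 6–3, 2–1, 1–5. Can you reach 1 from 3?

No

The component containing 3 is {3, 4, 6}, and 1 is not in it.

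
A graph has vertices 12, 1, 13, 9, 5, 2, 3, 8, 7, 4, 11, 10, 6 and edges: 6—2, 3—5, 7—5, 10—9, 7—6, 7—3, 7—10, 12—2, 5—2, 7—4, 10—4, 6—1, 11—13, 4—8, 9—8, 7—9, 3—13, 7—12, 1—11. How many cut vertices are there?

1

Removing 7 increases the component count from 1 to 2, so 7 is a cut vertex.
By contrast removing 10 leaves 1 component; it is not a cut vertex. No other vertex is a cut vertex either.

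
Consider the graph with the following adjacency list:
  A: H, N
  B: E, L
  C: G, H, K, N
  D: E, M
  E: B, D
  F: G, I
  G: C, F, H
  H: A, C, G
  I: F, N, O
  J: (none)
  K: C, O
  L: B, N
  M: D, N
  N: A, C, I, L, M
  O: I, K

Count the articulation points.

1

Removing N increases the component count from 2 to 3, so N is a cut vertex.
By contrast removing O leaves 2 components; it is not a cut vertex. No other vertex is a cut vertex either.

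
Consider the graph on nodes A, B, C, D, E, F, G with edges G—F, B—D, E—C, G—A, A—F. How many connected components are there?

Starting from B we can reach B, D. That is one component of size 2.
Starting from C we can reach C, E. That is one component of size 2.
Starting from A we can reach A, F, G. That is one component of size 3.
Total: 3 components.

3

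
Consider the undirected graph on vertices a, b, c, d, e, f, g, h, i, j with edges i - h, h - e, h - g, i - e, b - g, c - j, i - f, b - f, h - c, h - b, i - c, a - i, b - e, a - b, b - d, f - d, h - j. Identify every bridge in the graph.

The edges on the cycle i-h-b-d-f-i are not bridges since each lies on that cycle.
Every edge lies on some cycle, so there are no bridges.

none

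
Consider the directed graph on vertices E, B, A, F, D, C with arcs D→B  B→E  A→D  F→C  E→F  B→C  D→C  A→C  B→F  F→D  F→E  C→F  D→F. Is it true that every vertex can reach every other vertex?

There is no directed path from D to A, so the graph is not strongly connected.

No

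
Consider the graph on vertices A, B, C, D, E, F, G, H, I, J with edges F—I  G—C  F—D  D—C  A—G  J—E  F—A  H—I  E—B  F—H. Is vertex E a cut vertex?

Yes

Deleting E raises the number of components from 2 to 3, so E is a cut vertex.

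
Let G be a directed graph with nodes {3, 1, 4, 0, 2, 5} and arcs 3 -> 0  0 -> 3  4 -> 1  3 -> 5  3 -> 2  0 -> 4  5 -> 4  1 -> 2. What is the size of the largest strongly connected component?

{0, 3} are all mutually reachable — one SCC of size 2.
{4} is an SCC by itself.
{1} is an SCC by itself.
{2} is an SCC by itself.
{5} is an SCC by itself.
The largest has 2 vertices.

2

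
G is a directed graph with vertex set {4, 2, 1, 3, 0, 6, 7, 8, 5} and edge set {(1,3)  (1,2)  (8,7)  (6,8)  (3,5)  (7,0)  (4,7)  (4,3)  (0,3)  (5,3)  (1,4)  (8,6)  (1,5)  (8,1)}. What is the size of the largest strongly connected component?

2

{6, 8} are all mutually reachable — one SCC of size 2.
{3, 5} are all mutually reachable — one SCC of size 2.
{1} is an SCC by itself.
{2} is an SCC by itself.
{4} is an SCC by itself.
(and 2 more singleton SCCs)
The largest has 2 vertices.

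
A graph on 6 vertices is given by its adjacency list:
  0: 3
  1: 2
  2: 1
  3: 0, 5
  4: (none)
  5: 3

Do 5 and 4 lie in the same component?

No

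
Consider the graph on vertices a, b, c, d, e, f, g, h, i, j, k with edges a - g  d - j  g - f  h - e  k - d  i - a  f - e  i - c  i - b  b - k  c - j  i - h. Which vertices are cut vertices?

i

Removing i increases the component count from 1 to 2, so i is a cut vertex.
By contrast removing f leaves 1 component; it is not a cut vertex. No other vertex is a cut vertex either.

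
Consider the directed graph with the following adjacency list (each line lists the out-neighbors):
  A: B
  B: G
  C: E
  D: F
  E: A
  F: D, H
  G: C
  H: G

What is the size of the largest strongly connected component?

{A, B, C, E, G} are all mutually reachable — one SCC of size 5.
{D, F} are all mutually reachable — one SCC of size 2.
{H} is an SCC by itself.
The largest has 5 vertices.

5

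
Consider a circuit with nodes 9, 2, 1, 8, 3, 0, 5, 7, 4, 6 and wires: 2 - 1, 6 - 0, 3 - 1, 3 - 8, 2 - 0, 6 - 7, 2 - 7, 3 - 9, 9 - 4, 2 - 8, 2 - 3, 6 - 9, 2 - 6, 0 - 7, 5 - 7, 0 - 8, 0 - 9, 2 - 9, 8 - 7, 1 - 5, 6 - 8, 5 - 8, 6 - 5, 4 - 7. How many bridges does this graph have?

0

The edges on the cycle 2-3-8-5-1-2 are not bridges since each lies on that cycle.
Every edge lies on some cycle, so there are no bridges.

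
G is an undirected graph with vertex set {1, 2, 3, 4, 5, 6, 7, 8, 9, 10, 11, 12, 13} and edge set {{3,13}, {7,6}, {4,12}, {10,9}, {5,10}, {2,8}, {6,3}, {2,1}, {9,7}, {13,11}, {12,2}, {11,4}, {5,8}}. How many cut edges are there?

1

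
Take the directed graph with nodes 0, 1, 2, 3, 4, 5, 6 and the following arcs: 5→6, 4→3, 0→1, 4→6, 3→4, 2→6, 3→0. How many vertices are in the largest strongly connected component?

{3, 4} are all mutually reachable — one SCC of size 2.
{2} is an SCC by itself.
{0} is an SCC by itself.
{6} is an SCC by itself.
{1} is an SCC by itself.
(and 1 more singleton SCC)
The largest has 2 vertices.

2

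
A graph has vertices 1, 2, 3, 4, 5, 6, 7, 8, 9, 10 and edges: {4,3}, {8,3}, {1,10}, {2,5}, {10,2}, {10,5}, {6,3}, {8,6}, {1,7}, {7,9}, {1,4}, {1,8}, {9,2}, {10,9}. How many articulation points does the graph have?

Removing 1 increases the component count from 1 to 2, so 1 is a cut vertex.
By contrast removing 6 leaves 1 component; it is not a cut vertex. No other vertex is a cut vertex either.

1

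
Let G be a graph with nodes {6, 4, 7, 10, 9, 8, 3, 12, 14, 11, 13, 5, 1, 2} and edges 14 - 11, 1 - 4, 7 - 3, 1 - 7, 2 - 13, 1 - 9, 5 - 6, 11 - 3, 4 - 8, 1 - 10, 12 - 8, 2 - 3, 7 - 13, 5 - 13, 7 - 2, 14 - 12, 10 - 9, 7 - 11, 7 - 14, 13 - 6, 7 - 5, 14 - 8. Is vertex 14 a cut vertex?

No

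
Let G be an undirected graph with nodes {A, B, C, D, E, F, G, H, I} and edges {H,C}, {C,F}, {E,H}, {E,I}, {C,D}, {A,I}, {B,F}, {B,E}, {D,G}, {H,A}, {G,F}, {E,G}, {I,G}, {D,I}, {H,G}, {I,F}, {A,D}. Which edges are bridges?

none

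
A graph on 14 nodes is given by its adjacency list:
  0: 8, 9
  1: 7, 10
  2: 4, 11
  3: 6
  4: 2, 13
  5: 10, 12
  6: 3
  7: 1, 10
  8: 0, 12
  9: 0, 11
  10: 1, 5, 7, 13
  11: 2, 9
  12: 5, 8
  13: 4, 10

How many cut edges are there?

1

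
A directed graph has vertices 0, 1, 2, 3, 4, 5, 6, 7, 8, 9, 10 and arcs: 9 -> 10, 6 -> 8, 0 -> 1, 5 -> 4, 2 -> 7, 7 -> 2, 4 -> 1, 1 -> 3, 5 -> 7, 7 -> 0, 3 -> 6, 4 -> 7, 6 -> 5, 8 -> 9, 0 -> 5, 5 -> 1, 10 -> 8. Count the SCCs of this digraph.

{0, 1, 2, 3, 4, 5, 6, 7} are all mutually reachable — one SCC of size 8.
{8, 9, 10} are all mutually reachable — one SCC of size 3.
That gives 2 strongly connected components.

2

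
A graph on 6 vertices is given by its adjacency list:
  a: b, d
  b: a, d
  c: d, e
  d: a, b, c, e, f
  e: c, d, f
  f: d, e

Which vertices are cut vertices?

d

Removing d increases the component count from 1 to 2, so d is a cut vertex.
By contrast removing f leaves 1 component; it is not a cut vertex. No other vertex is a cut vertex either.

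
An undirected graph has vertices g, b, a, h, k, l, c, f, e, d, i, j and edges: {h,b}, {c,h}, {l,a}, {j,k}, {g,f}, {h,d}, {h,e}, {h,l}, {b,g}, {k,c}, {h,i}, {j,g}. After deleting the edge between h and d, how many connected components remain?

2

Before removal there is 1 component.
h—d is a bridge — removing it separates h's side from d's side.
After removal: 2 components.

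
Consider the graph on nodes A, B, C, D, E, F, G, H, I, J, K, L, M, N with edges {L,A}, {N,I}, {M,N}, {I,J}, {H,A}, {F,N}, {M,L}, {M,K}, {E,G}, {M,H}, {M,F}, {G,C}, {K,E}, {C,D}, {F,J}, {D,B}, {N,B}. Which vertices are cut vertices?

M

Removing M increases the component count from 1 to 2, so M is a cut vertex.
By contrast removing A leaves 1 component; it is not a cut vertex. No other vertex is a cut vertex either.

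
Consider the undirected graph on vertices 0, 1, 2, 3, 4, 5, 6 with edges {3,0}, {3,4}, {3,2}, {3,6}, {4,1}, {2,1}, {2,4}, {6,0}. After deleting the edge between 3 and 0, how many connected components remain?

3 and 0 are still connected via 3-6-0, so the component count stays at 2.

2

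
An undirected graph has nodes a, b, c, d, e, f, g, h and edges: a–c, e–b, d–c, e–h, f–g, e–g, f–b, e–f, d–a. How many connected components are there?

2

Starting from a we can reach a, c, d. That is one component of size 3.
Starting from b we can reach b, e, f, g, h. That is one component of size 5.
Total: 2 components.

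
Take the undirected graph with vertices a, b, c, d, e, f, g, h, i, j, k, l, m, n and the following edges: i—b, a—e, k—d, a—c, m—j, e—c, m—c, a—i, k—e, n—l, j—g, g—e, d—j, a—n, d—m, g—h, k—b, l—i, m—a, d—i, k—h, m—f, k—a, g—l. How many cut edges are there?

1

The edges on the cycle d-m-a-n-l-i-d are not bridges since each lies on that cycle.
But removing m—f disconnects m from f — this is a bridge.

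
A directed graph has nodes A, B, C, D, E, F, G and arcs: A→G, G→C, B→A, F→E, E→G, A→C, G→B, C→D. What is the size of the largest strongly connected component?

3

{A, B, G} are all mutually reachable — one SCC of size 3.
{C} is an SCC by itself.
{F} is an SCC by itself.
{E} is an SCC by itself.
{D} is an SCC by itself.
The largest has 3 vertices.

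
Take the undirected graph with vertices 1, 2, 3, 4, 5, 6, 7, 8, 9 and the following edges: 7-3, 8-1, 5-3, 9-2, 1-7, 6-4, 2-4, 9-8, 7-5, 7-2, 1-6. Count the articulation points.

Removing 7 increases the component count from 1 to 2, so 7 is a cut vertex.
By contrast removing 3 leaves 1 component; it is not a cut vertex. No other vertex is a cut vertex either.

1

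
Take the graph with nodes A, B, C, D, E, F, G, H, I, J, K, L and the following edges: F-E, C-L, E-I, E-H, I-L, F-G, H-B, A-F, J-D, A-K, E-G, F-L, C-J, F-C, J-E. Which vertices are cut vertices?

A, E, F, H, J

Removing A increases the component count from 1 to 2, so A is a cut vertex.
Removing E increases the component count from 1 to 2, so E is a cut vertex.
Removing F increases the component count from 1 to 2, so F is a cut vertex.
Likewise H, J are cut vertices.
By contrast removing I leaves 1 component; it is not a cut vertex. No other vertex is a cut vertex either.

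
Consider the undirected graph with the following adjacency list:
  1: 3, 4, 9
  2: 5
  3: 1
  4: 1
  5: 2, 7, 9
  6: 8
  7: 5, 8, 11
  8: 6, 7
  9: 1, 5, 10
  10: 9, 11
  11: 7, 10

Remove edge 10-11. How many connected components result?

1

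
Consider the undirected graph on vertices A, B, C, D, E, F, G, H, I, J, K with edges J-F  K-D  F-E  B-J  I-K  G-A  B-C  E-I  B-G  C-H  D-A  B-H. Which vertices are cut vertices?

Removing B increases the component count from 1 to 2, so B is a cut vertex.
By contrast removing A leaves 1 component; it is not a cut vertex. No other vertex is a cut vertex either.

B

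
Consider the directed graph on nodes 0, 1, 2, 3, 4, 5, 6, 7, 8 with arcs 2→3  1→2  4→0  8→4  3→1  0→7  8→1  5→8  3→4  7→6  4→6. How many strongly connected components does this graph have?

{1, 2, 3} are all mutually reachable — one SCC of size 3.
{4} is an SCC by itself.
{6} is an SCC by itself.
{5} is an SCC by itself.
{8} is an SCC by itself.
(and 2 more singleton SCCs)
That gives 7 strongly connected components.

7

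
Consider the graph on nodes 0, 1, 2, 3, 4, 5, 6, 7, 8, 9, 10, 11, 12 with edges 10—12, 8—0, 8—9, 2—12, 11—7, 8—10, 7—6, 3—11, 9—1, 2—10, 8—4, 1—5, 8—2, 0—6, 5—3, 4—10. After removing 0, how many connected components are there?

1

With 0 gone, the remaining components are: {1, 2, 3, 4, 5, 6, 7, 8, 9, 10, 11, 12}.
That is 1 component.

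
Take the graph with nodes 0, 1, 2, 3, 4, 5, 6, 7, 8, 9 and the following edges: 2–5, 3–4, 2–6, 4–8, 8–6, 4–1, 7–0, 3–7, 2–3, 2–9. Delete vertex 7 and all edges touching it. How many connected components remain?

2

With 7 gone, the remaining components are: {0}; {1, 2, 3, 4, 5, 6, 8, 9}.
That is 2 components.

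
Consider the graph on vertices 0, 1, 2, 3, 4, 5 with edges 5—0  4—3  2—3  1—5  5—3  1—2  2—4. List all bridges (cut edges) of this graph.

The edges on the cycle 2-4-3-2 are not bridges since each lies on that cycle.
But removing 0—5 disconnects 0 from 5 — this is a bridge.

0-5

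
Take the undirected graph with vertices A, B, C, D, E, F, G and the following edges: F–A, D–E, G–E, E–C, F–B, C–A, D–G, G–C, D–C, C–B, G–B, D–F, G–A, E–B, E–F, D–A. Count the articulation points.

Removing B, for instance, still leaves 1 component. No single vertex removal increases the component count — the graph has no articulation points.

0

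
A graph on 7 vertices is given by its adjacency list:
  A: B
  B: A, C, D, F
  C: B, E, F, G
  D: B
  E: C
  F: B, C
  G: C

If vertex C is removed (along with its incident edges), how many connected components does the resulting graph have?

With C gone, the remaining components are: {E}; {G}; {A, B, D, F}.
That is 3 components.

3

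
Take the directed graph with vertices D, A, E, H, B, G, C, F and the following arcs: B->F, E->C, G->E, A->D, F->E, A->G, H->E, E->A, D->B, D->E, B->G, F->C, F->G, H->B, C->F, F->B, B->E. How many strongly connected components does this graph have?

{A, B, C, D, E, F, G} are all mutually reachable — one SCC of size 7.
{H} is an SCC by itself.
That gives 2 strongly connected components.

2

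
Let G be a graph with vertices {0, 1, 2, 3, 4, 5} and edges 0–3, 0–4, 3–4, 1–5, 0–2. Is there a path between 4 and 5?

No

The component containing 4 is {0, 2, 3, 4}, and 5 is not in it.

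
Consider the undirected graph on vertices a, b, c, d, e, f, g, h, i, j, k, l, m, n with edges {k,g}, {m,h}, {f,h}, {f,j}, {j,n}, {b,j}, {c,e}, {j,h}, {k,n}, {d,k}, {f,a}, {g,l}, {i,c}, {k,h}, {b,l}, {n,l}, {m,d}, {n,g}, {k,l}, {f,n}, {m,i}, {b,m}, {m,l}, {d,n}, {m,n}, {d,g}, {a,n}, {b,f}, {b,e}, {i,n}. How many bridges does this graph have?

0

The edges on the cycle b-f-a-n-k-d-m-b are not bridges since each lies on that cycle.
Every edge lies on some cycle, so there are no bridges.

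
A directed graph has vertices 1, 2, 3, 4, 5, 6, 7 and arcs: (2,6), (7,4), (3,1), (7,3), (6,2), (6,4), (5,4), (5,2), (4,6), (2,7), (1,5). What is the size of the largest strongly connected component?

7

{1, 2, 3, 4, 5, 6, 7} are all mutually reachable — one SCC of size 7.
The largest has 7 vertices.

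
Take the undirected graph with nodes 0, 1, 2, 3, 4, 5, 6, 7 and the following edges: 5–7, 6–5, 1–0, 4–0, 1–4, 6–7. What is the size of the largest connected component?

2 is isolated — a component by itself.
3 is isolated — a component by itself.
Starting from 0 we can reach 0, 1, 4. That is one component of size 3.
Starting from 5 we can reach 5, 6, 7. That is one component of size 3.
The largest has 3 vertices.

3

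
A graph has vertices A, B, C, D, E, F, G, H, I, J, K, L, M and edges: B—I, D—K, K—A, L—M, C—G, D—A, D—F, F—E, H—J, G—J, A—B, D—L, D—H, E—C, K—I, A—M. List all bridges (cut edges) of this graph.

The edges on the cycle D-F-E-C-G-J-H-D are not bridges since each lies on that cycle.
Every edge lies on some cycle, so there are no bridges.

none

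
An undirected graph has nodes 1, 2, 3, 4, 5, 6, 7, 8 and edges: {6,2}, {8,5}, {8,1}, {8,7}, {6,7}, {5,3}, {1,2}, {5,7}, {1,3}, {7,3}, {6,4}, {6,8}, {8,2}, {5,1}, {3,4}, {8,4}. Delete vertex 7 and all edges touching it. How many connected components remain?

1

With 7 gone, the remaining components are: {1, 2, 3, 4, 5, 6, 8}.
That is 1 component.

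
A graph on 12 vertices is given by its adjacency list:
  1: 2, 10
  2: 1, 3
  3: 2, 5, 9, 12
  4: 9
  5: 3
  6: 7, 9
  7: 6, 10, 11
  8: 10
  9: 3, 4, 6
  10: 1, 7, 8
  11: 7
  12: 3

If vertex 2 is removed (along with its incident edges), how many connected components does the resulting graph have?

With 2 gone, the remaining components are: {1, 3, 4, 5, 6, 7, 8, 9, 10, 11, 12}.
That is 1 component.

1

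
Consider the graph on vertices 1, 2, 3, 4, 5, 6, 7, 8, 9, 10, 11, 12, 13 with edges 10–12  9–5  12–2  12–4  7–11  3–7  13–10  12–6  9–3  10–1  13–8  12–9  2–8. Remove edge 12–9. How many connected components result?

2

Before removal there is 1 component.
12–9 is a bridge — removing it separates 12's side from 9's side.
After removal: 2 components.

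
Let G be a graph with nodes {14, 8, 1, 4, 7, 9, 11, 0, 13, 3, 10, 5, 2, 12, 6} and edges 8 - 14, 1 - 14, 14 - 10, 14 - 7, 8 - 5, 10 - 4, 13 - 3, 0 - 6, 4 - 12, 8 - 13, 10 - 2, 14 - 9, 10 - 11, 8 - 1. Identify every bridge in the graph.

0-6, 10-11, 10-14, 10-2, 10-4, 12-4, 13-3, 13-8, 14-7, 14-9, 5-8

The edges on the cycle 8-1-14-8 are not bridges since each lies on that cycle.
But removing 13 - 3 disconnects 13 from 3; removing 7 - 14 disconnects 7 from 14; removing 8 - 13 disconnects 8 from 13; removing 0 - 6 disconnects 0 from 6 — these are bridges.
In total 11 edges are bridges.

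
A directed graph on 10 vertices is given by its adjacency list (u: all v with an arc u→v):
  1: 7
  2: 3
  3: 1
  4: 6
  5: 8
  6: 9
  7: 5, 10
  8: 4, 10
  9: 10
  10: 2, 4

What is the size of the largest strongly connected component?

10

{1, 2, 3, 4, 5, 6, 7, 8, 9, 10} are all mutually reachable — one SCC of size 10.
The largest has 10 vertices.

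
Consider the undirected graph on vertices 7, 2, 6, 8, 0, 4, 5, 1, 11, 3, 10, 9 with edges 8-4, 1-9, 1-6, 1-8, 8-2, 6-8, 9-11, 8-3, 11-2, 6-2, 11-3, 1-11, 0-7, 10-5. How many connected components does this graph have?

3

Starting from 5 we can reach 5, 10. That is one component of size 2.
Starting from 0 we can reach 0, 7. That is one component of size 2.
Starting from 1 we can reach 1, 2, 3, 4, 6, 8, 9, 11. That is one component of size 8.
Total: 3 components.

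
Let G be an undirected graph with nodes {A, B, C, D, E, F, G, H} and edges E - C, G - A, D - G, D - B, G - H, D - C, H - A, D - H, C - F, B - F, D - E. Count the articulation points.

Removing D increases the component count from 1 to 2, so D is a cut vertex.
By contrast removing E leaves 1 component; it is not a cut vertex. No other vertex is a cut vertex either.

1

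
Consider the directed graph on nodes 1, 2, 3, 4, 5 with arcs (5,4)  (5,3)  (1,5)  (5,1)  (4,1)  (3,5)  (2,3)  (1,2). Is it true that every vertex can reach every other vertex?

From 3 we can reach every vertex (1, 2, 3, 4, 5), and every vertex can reach 3 (1, 2, 3, 4, 5). So the whole graph is one strongly connected component.

Yes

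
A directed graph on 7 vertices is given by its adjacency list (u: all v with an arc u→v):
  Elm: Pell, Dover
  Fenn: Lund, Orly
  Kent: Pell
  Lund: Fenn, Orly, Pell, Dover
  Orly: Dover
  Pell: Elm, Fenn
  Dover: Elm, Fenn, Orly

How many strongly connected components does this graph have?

{Elm, Fenn, Lund, Orly, Pell, Dover} are all mutually reachable — one SCC of size 6.
{Kent} is an SCC by itself.
That gives 2 strongly connected components.

2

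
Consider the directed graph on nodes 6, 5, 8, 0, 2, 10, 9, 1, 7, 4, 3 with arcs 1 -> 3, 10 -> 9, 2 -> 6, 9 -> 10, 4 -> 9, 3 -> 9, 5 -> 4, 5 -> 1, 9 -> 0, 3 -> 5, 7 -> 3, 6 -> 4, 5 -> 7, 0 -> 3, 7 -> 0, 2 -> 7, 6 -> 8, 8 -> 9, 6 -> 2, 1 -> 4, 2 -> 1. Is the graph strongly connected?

There is no directed path from 5 to 8, so the graph is not strongly connected.

No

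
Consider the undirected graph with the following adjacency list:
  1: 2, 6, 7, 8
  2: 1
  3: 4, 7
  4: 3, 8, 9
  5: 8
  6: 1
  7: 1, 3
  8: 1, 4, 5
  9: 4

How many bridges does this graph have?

4

The edges on the cycle 3-7-1-8-4-3 are not bridges since each lies on that cycle.
But removing 4-9 disconnects 4 from 9; removing 6-1 disconnects 6 from 1; removing 8-5 disconnects 8 from 5; removing 1-2 disconnects 1 from 2 — these are bridges.
That makes 4 bridges.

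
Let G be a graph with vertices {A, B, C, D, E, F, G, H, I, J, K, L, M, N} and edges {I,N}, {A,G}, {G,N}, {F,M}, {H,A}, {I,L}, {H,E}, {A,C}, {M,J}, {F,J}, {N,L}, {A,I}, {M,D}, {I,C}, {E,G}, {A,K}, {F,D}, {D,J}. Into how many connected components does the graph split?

B is isolated — a component by itself.
Starting from D we can reach D, F, J, M. That is one component of size 4.
Starting from A we can reach A, C, E, G, H, I, K, L, N. That is one component of size 9.
Total: 3 components.

3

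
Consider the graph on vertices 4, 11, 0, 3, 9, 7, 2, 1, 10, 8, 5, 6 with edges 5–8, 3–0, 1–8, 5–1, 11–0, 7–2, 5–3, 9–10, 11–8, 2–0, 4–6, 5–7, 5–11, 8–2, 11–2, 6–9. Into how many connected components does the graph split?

Starting from 4 we can reach 4, 6, 9, 10. That is one component of size 4.
Starting from 0 we can reach 0, 1, 2, 3, 5, 7, 8, 11. That is one component of size 8.
Total: 2 components.

2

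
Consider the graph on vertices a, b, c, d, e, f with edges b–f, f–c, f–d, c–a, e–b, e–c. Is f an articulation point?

Yes

Deleting f raises the number of components from 1 to 2, so f is a cut vertex.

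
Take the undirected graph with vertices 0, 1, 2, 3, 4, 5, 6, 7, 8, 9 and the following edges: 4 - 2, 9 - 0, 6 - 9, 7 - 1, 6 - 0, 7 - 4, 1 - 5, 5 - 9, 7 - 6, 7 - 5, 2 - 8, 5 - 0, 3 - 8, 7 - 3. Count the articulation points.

1

Removing 7 increases the component count from 1 to 2, so 7 is a cut vertex.
By contrast removing 1 leaves 1 component; it is not a cut vertex. No other vertex is a cut vertex either.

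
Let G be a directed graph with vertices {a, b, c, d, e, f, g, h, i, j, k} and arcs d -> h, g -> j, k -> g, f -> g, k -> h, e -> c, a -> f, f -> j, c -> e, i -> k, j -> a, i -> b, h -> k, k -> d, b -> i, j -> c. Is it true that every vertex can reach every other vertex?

No

There is no directed path from a to b, so the graph is not strongly connected.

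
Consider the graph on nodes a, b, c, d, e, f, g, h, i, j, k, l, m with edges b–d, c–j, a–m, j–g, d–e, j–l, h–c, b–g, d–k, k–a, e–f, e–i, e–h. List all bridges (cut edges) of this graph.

The edges on the cycle b-d-e-h-c-j-g-b are not bridges since each lies on that cycle.
But removing a–m disconnects a from m; removing k–a disconnects k from a; removing e–f disconnects e from f; removing k–d disconnects k from d — these are bridges.
In total 6 edges are bridges.

a-k, a-m, d-k, e-f, e-i, j-l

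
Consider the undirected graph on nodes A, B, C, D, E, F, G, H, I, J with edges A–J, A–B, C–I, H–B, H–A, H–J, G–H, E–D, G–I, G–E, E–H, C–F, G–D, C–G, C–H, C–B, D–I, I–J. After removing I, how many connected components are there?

1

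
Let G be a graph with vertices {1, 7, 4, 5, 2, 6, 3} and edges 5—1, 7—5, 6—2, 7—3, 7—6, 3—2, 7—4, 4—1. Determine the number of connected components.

1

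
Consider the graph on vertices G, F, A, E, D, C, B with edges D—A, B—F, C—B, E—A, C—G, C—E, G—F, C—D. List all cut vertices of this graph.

Removing C increases the component count from 1 to 2, so C is a cut vertex.
By contrast removing E leaves 1 component; it is not a cut vertex. No other vertex is a cut vertex either.

C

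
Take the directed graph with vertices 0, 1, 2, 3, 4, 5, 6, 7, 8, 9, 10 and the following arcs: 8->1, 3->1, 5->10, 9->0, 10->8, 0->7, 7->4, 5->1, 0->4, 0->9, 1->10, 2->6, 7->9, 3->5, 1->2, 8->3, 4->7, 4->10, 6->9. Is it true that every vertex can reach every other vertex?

Yes

From 4 we can reach every vertex (0, 1, 2, 3, 4, 5, 6, 7, 8, 9, 10), and every vertex can reach 4 (0, 1, 2, 3, 4, 5, 6, 7, 8, 9, 10). So the whole graph is one strongly connected component.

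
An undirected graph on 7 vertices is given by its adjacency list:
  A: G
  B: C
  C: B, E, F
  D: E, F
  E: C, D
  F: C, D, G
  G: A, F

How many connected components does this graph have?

1

Starting from A we can reach A, B, C, D, E, F, G. That is one component of size 7.
Total: 1 component.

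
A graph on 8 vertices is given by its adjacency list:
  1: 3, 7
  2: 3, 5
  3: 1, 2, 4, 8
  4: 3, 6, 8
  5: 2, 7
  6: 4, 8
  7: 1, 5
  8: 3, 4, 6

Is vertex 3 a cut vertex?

Yes

Deleting 3 raises the number of components from 1 to 2, so 3 is a cut vertex.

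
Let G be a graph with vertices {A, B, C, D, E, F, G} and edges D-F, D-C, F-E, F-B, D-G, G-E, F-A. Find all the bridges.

A-F, B-F, C-D

The edges on the cycle D-F-E-G-D are not bridges since each lies on that cycle.
But removing F-A disconnects F from A; removing B-F disconnects B from F; removing C-D disconnects C from D — these are bridges.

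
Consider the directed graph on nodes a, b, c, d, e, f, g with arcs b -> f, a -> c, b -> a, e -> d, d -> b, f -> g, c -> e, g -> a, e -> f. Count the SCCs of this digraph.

1

{a, b, c, d, e, f, g} are all mutually reachable — one SCC of size 7.
That gives 1 strongly connected component.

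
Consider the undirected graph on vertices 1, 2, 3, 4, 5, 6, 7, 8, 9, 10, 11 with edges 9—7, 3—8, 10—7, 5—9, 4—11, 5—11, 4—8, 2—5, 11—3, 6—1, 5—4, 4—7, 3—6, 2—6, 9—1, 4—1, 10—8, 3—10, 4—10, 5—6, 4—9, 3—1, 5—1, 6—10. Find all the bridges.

The edges on the cycle 5-4-11-3-6-5 are not bridges since each lies on that cycle.
Every edge lies on some cycle, so there are no bridges.

none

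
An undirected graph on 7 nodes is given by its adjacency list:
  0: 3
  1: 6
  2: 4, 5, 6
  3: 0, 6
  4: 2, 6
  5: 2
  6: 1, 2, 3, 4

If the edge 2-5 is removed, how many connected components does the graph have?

Before removal there is 1 component.
2-5 is a bridge — removing it separates 2's side from 5's side.
After removal: 2 components.

2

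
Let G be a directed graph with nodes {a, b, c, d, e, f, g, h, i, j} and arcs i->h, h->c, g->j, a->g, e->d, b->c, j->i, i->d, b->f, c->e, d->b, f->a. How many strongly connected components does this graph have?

1

{a, b, c, d, e, f, g, h, i, j} are all mutually reachable — one SCC of size 10.
That gives 1 strongly connected component.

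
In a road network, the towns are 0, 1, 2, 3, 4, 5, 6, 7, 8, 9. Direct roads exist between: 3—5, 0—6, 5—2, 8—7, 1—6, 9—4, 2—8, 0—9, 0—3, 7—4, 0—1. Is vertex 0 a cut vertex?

Yes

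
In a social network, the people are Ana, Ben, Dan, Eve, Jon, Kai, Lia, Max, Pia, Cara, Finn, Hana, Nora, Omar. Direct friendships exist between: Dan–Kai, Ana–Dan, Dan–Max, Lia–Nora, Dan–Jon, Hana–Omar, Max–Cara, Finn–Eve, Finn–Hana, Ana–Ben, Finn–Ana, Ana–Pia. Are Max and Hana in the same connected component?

From Max we can reach Ana, Ben, Dan, Eve, Jon, Kai, Max, Pia, Cara, Finn, Hana, Omar, which includes Hana.

Yes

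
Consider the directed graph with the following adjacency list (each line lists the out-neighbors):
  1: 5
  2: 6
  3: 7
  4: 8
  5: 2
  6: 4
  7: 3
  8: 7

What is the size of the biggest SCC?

{3, 7} are all mutually reachable — one SCC of size 2.
{6} is an SCC by itself.
{4} is an SCC by itself.
{8} is an SCC by itself.
{1} is an SCC by itself.
(and 2 more singleton SCCs)
The largest has 2 vertices.

2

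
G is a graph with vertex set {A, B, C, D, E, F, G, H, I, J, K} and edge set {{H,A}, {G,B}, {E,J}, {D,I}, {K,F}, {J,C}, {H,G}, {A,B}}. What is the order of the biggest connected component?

4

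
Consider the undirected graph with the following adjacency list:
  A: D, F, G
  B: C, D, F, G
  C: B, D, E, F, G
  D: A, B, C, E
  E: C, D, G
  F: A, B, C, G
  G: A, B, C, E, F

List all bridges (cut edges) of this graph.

none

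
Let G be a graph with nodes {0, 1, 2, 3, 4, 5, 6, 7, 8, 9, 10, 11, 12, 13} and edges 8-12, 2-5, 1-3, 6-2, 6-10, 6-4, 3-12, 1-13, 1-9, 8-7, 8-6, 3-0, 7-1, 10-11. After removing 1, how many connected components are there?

With 1 gone, the remaining components are: {13}; {9}; {0, 2, 3, 4, 5, 6, 7, 8, 10, 11, 12}.
That is 3 components.

3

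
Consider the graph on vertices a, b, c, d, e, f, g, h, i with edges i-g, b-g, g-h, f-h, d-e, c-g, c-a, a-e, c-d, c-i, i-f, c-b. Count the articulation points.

1

Removing c increases the component count from 1 to 2, so c is a cut vertex.
By contrast removing i leaves 1 component; it is not a cut vertex. No other vertex is a cut vertex either.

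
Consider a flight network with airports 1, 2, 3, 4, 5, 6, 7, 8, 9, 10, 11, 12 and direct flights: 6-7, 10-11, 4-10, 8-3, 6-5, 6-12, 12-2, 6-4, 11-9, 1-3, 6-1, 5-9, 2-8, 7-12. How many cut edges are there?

0

The edges on the cycle 6-4-10-11-9-5-6 are not bridges since each lies on that cycle.
Every edge lies on some cycle, so there are no bridges.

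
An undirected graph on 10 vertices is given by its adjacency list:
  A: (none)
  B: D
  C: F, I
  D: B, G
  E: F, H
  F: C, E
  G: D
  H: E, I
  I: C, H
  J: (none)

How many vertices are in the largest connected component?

J is isolated — a component by itself.
A is isolated — a component by itself.
Starting from B we can reach B, D, G. That is one component of size 3.
Starting from C we can reach C, E, F, H, I. That is one component of size 5.
The largest has 5 vertices.

5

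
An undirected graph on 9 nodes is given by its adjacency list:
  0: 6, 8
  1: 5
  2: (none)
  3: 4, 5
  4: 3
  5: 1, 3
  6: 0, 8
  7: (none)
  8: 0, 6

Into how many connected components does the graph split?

7 is isolated — a component by itself.
2 is isolated — a component by itself.
Starting from 0 we can reach 0, 6, 8. That is one component of size 3.
Starting from 1 we can reach 1, 3, 4, 5. That is one component of size 4.
Total: 4 components.

4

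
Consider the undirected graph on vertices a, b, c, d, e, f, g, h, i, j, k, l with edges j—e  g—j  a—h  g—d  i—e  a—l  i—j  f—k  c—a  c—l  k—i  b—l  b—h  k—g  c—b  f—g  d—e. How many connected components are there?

2

Starting from a we can reach a, b, c, h, l. That is one component of size 5.
Starting from d we can reach d, e, f, g, i, j, k. That is one component of size 7.
Total: 2 components.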